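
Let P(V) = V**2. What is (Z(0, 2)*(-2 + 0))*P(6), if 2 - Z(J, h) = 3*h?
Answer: 288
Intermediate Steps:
Z(J, h) = 2 - 3*h
(Z(0, 2)*(-2 + 0))*P(6) = ((2 - 3*2)*(-2 + 0))*6**2 = ((2 - 6)*(-2))*36 = -4*(-2)*36 = 8*36 = 288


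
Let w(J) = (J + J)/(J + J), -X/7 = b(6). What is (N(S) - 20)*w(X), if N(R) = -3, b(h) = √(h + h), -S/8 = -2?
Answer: -23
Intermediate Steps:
S = 16 (S = -8*(-2) = 16)
b(h) = √2*√h (b(h) = √(2*h) = √2*√h)
X = -14*√3 (X = -7*√2*√6 = -14*√3 ≈ -24.249)
w(J) = 1 (w(J) = (2*J)/((2*J)) = (2*J)*(1/(2*J)) = 1)
(N(S) - 20)*w(X) = (-3 - 20)*1 = -23*1 = -23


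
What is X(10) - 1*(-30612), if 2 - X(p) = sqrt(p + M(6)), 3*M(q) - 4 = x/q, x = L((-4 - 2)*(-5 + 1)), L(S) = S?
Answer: 30614 - sqrt(114)/3 ≈ 30610.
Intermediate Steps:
x = 24 (x = (-4 - 2)*(-5 + 1) = -6*(-4) = 24)
M(q) = 4/3 + 8/q (M(q) = 4/3 + (24/q)/3 = 4/3 + 8/q)
X(p) = 2 - sqrt(8/3 + p) (X(p) = 2 - sqrt(p + (4/3 + 8/6)) = 2 - sqrt(p + (4/3 + 8*(1/6))) = 2 - sqrt(p + (4/3 + 4/3)) = 2 - sqrt(p + 8/3) = 2 - sqrt(8/3 + p))
X(10) - 1*(-30612) = (2 - sqrt(24 + 9*10)/3) - 1*(-30612) = (2 - sqrt(24 + 90)/3) + 30612 = (2 - sqrt(114)/3) + 30612 = 30614 - sqrt(114)/3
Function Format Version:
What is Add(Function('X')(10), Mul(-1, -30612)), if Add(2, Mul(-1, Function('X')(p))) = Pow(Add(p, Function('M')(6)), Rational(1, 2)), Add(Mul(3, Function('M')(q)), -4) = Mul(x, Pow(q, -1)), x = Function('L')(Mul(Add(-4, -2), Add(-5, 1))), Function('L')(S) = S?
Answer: Add(30614, Mul(Rational(-1, 3), Pow(114, Rational(1, 2)))) ≈ 30610.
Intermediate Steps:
x = 24 (x = Mul(Add(-4, -2), Add(-5, 1)) = Mul(-6, -4) = 24)
Function('M')(q) = Add(Rational(4, 3), Mul(8, Pow(q, -1))) (Function('M')(q) = Add(Rational(4, 3), Mul(Rational(1, 3), Mul(24, Pow(q, -1)))) = Add(Rational(4, 3), Mul(8, Pow(q, -1))))
Function('X')(p) = Add(2, Mul(-1, Pow(Add(Rational(8, 3), p), Rational(1, 2)))) (Function('X')(p) = Add(2, Mul(-1, Pow(Add(p, Add(Rational(4, 3), Mul(8, Pow(6, -1)))), Rational(1, 2)))) = Add(2, Mul(-1, Pow(Add(p, Add(Rational(4, 3), Mul(8, Rational(1, 6)))), Rational(1, 2)))) = Add(2, Mul(-1, Pow(Add(p, Add(Rational(4, 3), Rational(4, 3))), Rational(1, 2)))) = Add(2, Mul(-1, Pow(Add(p, Rational(8, 3)), Rational(1, 2)))) = Add(2, Mul(-1, Pow(Add(Rational(8, 3), p), Rational(1, 2)))))
Add(Function('X')(10), Mul(-1, -30612)) = Add(Add(2, Mul(Rational(-1, 3), Pow(Add(24, Mul(9, 10)), Rational(1, 2)))), Mul(-1, -30612)) = Add(Add(2, Mul(Rational(-1, 3), Pow(Add(24, 90), Rational(1, 2)))), 30612) = Add(Add(2, Mul(Rational(-1, 3), Pow(114, Rational(1, 2)))), 30612) = Add(30614, Mul(Rational(-1, 3), Pow(114, Rational(1, 2))))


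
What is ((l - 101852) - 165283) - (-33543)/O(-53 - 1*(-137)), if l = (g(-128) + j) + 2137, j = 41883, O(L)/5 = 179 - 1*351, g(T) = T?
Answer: -192022523/860 ≈ -2.2328e+5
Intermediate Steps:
O(L) = -860 (O(L) = 5*(179 - 1*351) = 5*(179 - 351) = 5*(-172) = -860)
l = 43892 (l = (-128 + 41883) + 2137 = 41755 + 2137 = 43892)
((l - 101852) - 165283) - (-33543)/O(-53 - 1*(-137)) = ((43892 - 101852) - 165283) - (-33543)/(-860) = (-57960 - 165283) - (-33543)*(-1)/860 = -223243 - 1*33543/860 = -223243 - 33543/860 = -192022523/860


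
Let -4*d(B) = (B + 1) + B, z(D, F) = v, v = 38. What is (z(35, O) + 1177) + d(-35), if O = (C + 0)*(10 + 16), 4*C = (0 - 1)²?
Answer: 4929/4 ≈ 1232.3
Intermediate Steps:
C = ¼ (C = (0 - 1)²/4 = (¼)*(-1)² = (¼)*1 = ¼ ≈ 0.25000)
O = 13/2 (O = (¼ + 0)*(10 + 16) = (¼)*26 = 13/2 ≈ 6.5000)
z(D, F) = 38
d(B) = -¼ - B/2 (d(B) = -((B + 1) + B)/4 = -((1 + B) + B)/4 = -(1 + 2*B)/4 = -¼ - B/2)
(z(35, O) + 1177) + d(-35) = (38 + 1177) + (-¼ - ½*(-35)) = 1215 + (-¼ + 35/2) = 1215 + 69/4 = 4929/4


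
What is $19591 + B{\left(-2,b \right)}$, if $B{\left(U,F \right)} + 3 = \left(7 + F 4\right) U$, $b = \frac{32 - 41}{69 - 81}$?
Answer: $19568$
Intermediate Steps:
$b = \frac{3}{4}$ ($b = - \frac{9}{-12} = \left(-9\right) \left(- \frac{1}{12}\right) = \frac{3}{4} \approx 0.75$)
$B{\left(U,F \right)} = -3 + U \left(7 + 4 F\right)$ ($B{\left(U,F \right)} = -3 + \left(7 + F 4\right) U = -3 + \left(7 + 4 F\right) U = -3 + U \left(7 + 4 F\right)$)
$19591 + B{\left(-2,b \right)} = 19591 + \left(-3 + 7 \left(-2\right) + 4 \cdot \frac{3}{4} \left(-2\right)\right) = 19591 - 23 = 19568$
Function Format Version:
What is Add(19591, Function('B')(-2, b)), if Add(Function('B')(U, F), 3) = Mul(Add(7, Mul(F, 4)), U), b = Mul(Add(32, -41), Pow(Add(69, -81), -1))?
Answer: 19568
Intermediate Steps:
b = Rational(3, 4) (b = Mul(-9, Pow(-12, -1)) = Mul(-9, Rational(-1, 12)) = Rational(3, 4) ≈ 0.75000)
Function('B')(U, F) = Add(-3, Mul(U, Add(7, Mul(4, F)))) (Function('B')(U, F) = Add(-3, Mul(Add(7, Mul(F, 4)), U)) = Add(-3, Mul(Add(7, Mul(4, F)), U)) = Add(-3, Mul(U, Add(7, Mul(4, F)))))
Add(19591, Function('B')(-2, b)) = Add(19591, Add(-3, Mul(7, -2), Mul(4, Rational(3, 4), -2))) = Add(19591, Add(-3, -14, -6)) = Add(19591, -23) = 19568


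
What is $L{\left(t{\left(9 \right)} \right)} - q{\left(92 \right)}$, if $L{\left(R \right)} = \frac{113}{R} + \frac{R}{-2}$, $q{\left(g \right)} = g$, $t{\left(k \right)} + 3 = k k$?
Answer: $- \frac{10105}{78} \approx -129.55$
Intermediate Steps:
$t{\left(k \right)} = -3 + k^{2}$ ($t{\left(k \right)} = -3 + k k = -3 + k^{2}$)
$L{\left(R \right)} = \frac{113}{R} - \frac{R}{2}$ ($L{\left(R \right)} = \frac{113}{R} + R \left(- \frac{1}{2}\right) = \frac{113}{R} - \frac{R}{2}$)
$L{\left(t{\left(9 \right)} \right)} - q{\left(92 \right)} = \left(\frac{113}{-3 + 9^{2}} - \frac{-3 + 9^{2}}{2}\right) - 92 = \left(\frac{113}{-3 + 81} - \frac{-3 + 81}{2}\right) - 92 = \left(\frac{113}{78} - 39\right) - 92 = - \frac{2929}{78} - 92 = - \frac{10105}{78}$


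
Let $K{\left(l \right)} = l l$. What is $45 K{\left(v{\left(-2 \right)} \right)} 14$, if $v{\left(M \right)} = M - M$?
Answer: $0$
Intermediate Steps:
$v{\left(M \right)} = 0$
$K{\left(l \right)} = l^{2}$
$45 K{\left(v{\left(-2 \right)} \right)} 14 = 45 \cdot 0^{2} \cdot 14 = 45 \cdot 0 \cdot 14 = 0 \cdot 14 = 0$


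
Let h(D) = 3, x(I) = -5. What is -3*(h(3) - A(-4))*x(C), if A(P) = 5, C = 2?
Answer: -30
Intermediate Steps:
-3*(h(3) - A(-4))*x(C) = -3*(3 - 1*5)*(-5) = -3*(3 - 5)*(-5) = -(-6)*(-5) = -3*10 = -30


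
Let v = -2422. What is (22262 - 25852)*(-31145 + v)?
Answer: 120505530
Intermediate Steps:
(22262 - 25852)*(-31145 + v) = (22262 - 25852)*(-31145 - 2422) = -3590*(-33567) = 120505530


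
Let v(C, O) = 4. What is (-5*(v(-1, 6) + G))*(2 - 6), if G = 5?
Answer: 180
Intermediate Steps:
(-5*(v(-1, 6) + G))*(2 - 6) = (-5*(4 + 5))*(2 - 6) = -5*9*(-4) = -45*(-4) = 180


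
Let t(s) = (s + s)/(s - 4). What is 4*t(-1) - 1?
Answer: 3/5 ≈ 0.60000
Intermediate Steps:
t(s) = 2*s/(-4 + s) (t(s) = (2*s)/(-4 + s) = 2*s/(-4 + s))
4*t(-1) - 1 = 4*(2*(-1)/(-4 - 1)) - 1 = 4*(2*(-1)/(-5)) - 1 = 4*(2*(-1)*(-1/5)) - 1 = 4*(2/5) - 1 = 8/5 - 1 = 3/5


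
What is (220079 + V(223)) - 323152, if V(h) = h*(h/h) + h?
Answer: -102627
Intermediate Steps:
V(h) = 2*h (V(h) = h*1 + h = h + h = 2*h)
(220079 + V(223)) - 323152 = (220079 + 2*223) - 323152 = (220079 + 446) - 323152 = 220525 - 323152 = -102627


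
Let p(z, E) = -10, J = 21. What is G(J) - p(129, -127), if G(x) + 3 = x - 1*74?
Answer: -46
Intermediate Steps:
G(x) = -77 + x (G(x) = -3 + (x - 1*74) = -3 + (x - 74) = -3 + (-74 + x) = -77 + x)
G(J) - p(129, -127) = (-77 + 21) - 1*(-10) = -56 + 10 = -46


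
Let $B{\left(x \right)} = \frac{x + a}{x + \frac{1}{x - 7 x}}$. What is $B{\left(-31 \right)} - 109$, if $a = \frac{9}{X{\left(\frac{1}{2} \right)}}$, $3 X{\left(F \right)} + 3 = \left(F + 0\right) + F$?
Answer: $- \frac{620108}{5765} \approx -107.56$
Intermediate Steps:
$X{\left(F \right)} = -1 + \frac{2 F}{3}$ ($X{\left(F \right)} = -1 + \frac{\left(F + 0\right) + F}{3} = -1 + \frac{F + F}{3} = -1 + \frac{2 F}{3}$)
$a = - \frac{27}{2}$ ($a = \frac{9}{-1 + \frac{2}{3 \cdot 2}} = \frac{9}{-1 + \frac{2}{3} \cdot \frac{1}{2}} = \frac{9}{-1 + \frac{1}{3}} = \frac{9}{- \frac{2}{3}} = 9 \left(- \frac{3}{2}\right) = - \frac{27}{2} \approx -13.5$)
$B{\left(x \right)} = \frac{- \frac{27}{2} + x}{x - \frac{1}{6 x}}$ ($B{\left(x \right)} = \frac{x - \frac{27}{2}}{x + \frac{1}{x - 7 x}} = \frac{- \frac{27}{2} + x}{x + \frac{1}{\left(-6\right) x}} = \frac{- \frac{27}{2} + x}{x - \frac{1}{6 x}}$)
$B{\left(-31 \right)} - 109 = 3 \left(-31\right) \frac{1}{-1 + 6 \left(-31\right)^{2}} \left(-27 + 2 \left(-31\right)\right) - 109 = 3 \left(-31\right) \frac{1}{-1 + 6 \cdot 961} \left(-27 - 62\right) - 109 = 3 \left(-31\right) \frac{1}{-1 + 5766} \left(-89\right) - 109 = 3 \left(-31\right) \frac{1}{5765} \left(-89\right) - 109 = \frac{8277}{5765} - 109 = - \frac{620108}{5765}$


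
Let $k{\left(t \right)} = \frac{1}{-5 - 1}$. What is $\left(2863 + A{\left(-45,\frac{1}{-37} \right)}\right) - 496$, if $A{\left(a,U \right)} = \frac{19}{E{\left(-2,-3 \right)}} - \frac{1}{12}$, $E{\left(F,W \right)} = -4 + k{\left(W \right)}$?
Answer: $\frac{708707}{300} \approx 2362.4$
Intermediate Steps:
$k{\left(t \right)} = - \frac{1}{6}$ ($k{\left(t \right)} = \frac{1}{-6} = - \frac{1}{6}$)
$E{\left(F,W \right)} = - \frac{25}{6}$ ($E{\left(F,W \right)} = -4 - \frac{1}{6} = - \frac{25}{6}$)
$A{\left(a,U \right)} = - \frac{1393}{300}$ ($A{\left(a,U \right)} = \frac{19}{- \frac{25}{6}} - \frac{1}{12} = 19 \left(- \frac{6}{25}\right) - \frac{1}{12} = - \frac{114}{25} - \frac{1}{12} = - \frac{1393}{300}$)
$\left(2863 + A{\left(-45,\frac{1}{-37} \right)}\right) - 496 = \left(2863 - \frac{1393}{300}\right) - 496 = \frac{857507}{300} - 496 = \frac{708707}{300}$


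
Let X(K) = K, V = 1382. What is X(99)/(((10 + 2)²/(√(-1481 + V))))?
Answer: 33*I*√11/16 ≈ 6.8405*I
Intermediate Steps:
X(99)/(((10 + 2)²/(√(-1481 + V)))) = 99/(((10 + 2)²/(√(-1481 + 1382)))) = 99/((12²/(√(-99)))) = 99/((144/((3*I*√11)))) = 99/((144*(-I*√11/33))) = 99/((-48*I*√11/11)) = 99*(I*√11/48) = 33*I*√11/16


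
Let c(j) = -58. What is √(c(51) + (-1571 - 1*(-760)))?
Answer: I*√869 ≈ 29.479*I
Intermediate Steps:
√(c(51) + (-1571 - 1*(-760))) = √(-58 + (-1571 - 1*(-760))) = √(-58 + (-1571 + 760)) = √(-58 - 811) = √(-869) = I*√869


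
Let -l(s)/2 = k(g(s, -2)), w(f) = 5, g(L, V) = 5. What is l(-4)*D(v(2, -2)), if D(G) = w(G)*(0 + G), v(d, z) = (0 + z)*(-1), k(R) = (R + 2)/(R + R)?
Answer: -14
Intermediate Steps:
k(R) = (2 + R)/(2*R) (k(R) = (2 + R)/((2*R)) = (2 + R)*(1/(2*R)) = (2 + R)/(2*R))
l(s) = -7/5 (l(s) = -(2 + 5)/5 = -7/5)
v(d, z) = -z (v(d, z) = z*(-1) = -z)
D(G) = 5*G (D(G) = 5*(0 + G) = 5*G)
l(-4)*D(v(2, -2)) = -7*(-1*(-2)) = -7*2 = -7/5*10 = -14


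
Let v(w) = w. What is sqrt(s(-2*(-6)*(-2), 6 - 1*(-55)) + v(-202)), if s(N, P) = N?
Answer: I*sqrt(226) ≈ 15.033*I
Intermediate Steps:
sqrt(s(-2*(-6)*(-2), 6 - 1*(-55)) + v(-202)) = sqrt(-2*(-6)*(-2) - 202) = sqrt(12*(-2) - 202) = sqrt(-24 - 202) = sqrt(-226) = I*sqrt(226)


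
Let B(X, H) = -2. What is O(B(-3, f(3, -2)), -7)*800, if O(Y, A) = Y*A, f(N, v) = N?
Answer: 11200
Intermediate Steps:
O(Y, A) = A*Y
O(B(-3, f(3, -2)), -7)*800 = -7*(-2)*800 = 14*800 = 11200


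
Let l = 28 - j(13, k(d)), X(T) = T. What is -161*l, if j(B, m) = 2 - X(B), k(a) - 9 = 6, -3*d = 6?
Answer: -6279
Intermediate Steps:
d = -2 (d = -1/3*6 = -2)
k(a) = 15 (k(a) = 9 + 6 = 15)
j(B, m) = 2 - B
l = 39 (l = 28 - (2 - 1*13) = 28 - (2 - 13) = 28 - 1*(-11) = 28 + 11 = 39)
-161*l = -161*39 = -6279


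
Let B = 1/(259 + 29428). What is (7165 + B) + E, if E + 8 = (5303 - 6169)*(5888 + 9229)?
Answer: -388429606354/29687 ≈ -1.3084e+7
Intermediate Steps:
B = 1/29687 ≈ 3.3685e-5
E = -13091330 (E = -8 + (5303 - 6169)*(5888 + 9229) = -8 - 866*15117 = -8 - 13091322 = -13091330)
(7165 + B) + E = (7165 + 1/29687) - 13091330 = 212707356/29687 - 13091330 = -388429606354/29687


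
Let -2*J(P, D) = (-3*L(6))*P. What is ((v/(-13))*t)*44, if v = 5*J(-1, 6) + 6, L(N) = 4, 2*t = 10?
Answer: 5280/13 ≈ 406.15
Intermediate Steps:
t = 5 (t = (1/2)*10 = 5)
J(P, D) = 6*P (J(P, D) = -(-3*4)*P/2 = -(-6)*P = 6*P)
v = -24 (v = 5*(6*(-1)) + 6 = 5*(-6) + 6 = -30 + 6 = -24)
((v/(-13))*t)*44 = (-24/(-13)*5)*44 = (-24*(-1/13)*5)*44 = ((24/13)*5)*44 = (120/13)*44 = 5280/13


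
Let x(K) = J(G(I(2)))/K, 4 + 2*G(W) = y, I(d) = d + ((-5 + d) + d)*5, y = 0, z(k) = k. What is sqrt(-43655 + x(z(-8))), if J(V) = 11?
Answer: I*sqrt(698502)/4 ≈ 208.94*I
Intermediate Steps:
I(d) = -25 + 11*d (I(d) = d + (-5 + 2*d)*5 = d + (-25 + 10*d) = -25 + 11*d)
G(W) = -2 (G(W) = -2 + (1/2)*0 = -2 + 0 = -2)
x(K) = 11/K
sqrt(-43655 + x(z(-8))) = sqrt(-43655 + 11/(-8)) = sqrt(-43655 + 11*(-1/8)) = sqrt(-43655 - 11/8) = sqrt(-349251/8) = I*sqrt(698502)/4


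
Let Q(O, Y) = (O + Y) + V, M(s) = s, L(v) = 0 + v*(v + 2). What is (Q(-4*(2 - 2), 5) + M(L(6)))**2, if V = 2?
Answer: 3025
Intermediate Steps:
L(v) = v*(2 + v) (L(v) = 0 + v*(2 + v) = v*(2 + v))
Q(O, Y) = 2 + O + Y (Q(O, Y) = (O + Y) + 2 = 2 + O + Y)
(Q(-4*(2 - 2), 5) + M(L(6)))**2 = ((2 - 4*(2 - 2) + 5) + 6*(2 + 6))**2 = ((2 - 4*0 + 5) + 6*8)**2 = ((2 + 0 + 5) + 48)**2 = (7 + 48)**2 = 55**2 = 3025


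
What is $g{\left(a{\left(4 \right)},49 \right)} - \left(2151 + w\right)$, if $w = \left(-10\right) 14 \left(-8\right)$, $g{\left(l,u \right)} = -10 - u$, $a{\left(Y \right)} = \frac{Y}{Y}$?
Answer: $-3330$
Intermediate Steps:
$a{\left(Y \right)} = 1$
$w = 1120$ ($w = \left(-140\right) \left(-8\right) = 1120$)
$g{\left(a{\left(4 \right)},49 \right)} - \left(2151 + w\right) = \left(-10 - 49\right) - \left(2151 + 1120\right) = \left(-10 - 49\right) - 3271 = -59 - 3271 = -3330$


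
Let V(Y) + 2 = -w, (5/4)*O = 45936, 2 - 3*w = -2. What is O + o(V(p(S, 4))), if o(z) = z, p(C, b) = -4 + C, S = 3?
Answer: 551182/15 ≈ 36745.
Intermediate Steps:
w = 4/3 (w = 2/3 - 1/3*(-2) = 2/3 + 2/3 = 4/3 ≈ 1.3333)
O = 183744/5 (O = (4/5)*45936 = 183744/5 ≈ 36749.)
V(Y) = -10/3 (V(Y) = -2 - 1*4/3 = -2 - 4/3 = -10/3)
O + o(V(p(S, 4))) = 183744/5 - 10/3 = 551182/15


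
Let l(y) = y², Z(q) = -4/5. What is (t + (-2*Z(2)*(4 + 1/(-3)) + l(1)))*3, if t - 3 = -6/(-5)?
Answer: 166/5 ≈ 33.200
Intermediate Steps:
Z(q) = -⅘ (Z(q) = -4*⅕ = -⅘)
t = 21/5 (t = 3 - 6/(-5) = 3 - 6*(-⅕) = 3 + 6/5 = 21/5 ≈ 4.2000)
(t + (-2*Z(2)*(4 + 1/(-3)) + l(1)))*3 = (21/5 + (-(-8)*(4 + 1/(-3))/5 + 1²))*3 = (21/5 + (-(-8)*(4 + 1*(-⅓))/5 + 1))*3 = (21/5 + (-(-8)*(4 - ⅓)/5 + 1))*3 = (21/5 + (-(-8)*11/(5*3) + 1))*3 = (21/5 + (-2*(-44/15) + 1))*3 = (21/5 + (88/15 + 1))*3 = (21/5 + 103/15)*3 = (166/15)*3 = 166/5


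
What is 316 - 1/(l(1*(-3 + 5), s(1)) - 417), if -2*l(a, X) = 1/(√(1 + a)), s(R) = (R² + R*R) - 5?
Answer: 659391776/2086667 - 2*√3/2086667 ≈ 316.00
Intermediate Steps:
s(R) = -5 + 2*R² (s(R) = (R² + R²) - 5 = 2*R² - 5 = -5 + 2*R²)
l(a, X) = -1/(2*√(1 + a))
316 - 1/(l(1*(-3 + 5), s(1)) - 417) = 316 - 1/(-1/(2*√(1 + 1*(-3 + 5))) - 417) = 316 - 1/(-1/(2*√(1 + 1*2)) - 417) = 316 - 1/(-1/(2*√(1 + 2)) - 417) = 316 - 1/(-√3/6 - 417) = 316 - 1/(-417 - √3/6)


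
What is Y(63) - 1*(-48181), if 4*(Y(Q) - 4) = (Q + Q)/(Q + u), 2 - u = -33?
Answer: 1349189/28 ≈ 48185.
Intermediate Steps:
u = 35 (u = 2 - 1*(-33) = 2 + 33 = 35)
Y(Q) = 4 + Q/(2*(35 + Q)) (Y(Q) = 4 + ((Q + Q)/(Q + 35))/4 = 4 + ((2*Q)/(35 + Q))/4 = 4 + (2*Q/(35 + Q))/4 = 4 + Q/(2*(35 + Q)))
Y(63) - 1*(-48181) = (280 + 9*63)/(2*(35 + 63)) - 1*(-48181) = (½)*(280 + 567)/98 + 48181 = (½)*(1/98)*847 + 48181 = 121/28 + 48181 = 1349189/28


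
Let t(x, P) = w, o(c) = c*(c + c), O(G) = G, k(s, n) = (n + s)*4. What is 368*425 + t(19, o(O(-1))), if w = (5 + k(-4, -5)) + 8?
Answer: 156377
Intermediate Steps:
k(s, n) = 4*n + 4*s
w = -23 (w = (5 + (4*(-5) + 4*(-4))) + 8 = (5 + (-20 - 16)) + 8 = (5 - 36) + 8 = -31 + 8 = -23)
o(c) = 2*c² (o(c) = c*(2*c) = 2*c²)
t(x, P) = -23
368*425 + t(19, o(O(-1))) = 368*425 - 23 = 156400 - 23 = 156377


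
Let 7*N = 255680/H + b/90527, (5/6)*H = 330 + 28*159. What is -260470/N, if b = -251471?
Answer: -1183953673282590/27128627717 ≈ -43642.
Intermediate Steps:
H = 28692/5 (H = 6*(330 + 28*159)/5 = 6*(330 + 4452)/5 = (6/5)*4782 = 28692/5 ≈ 5738.4)
N = 27128627717/4545451197 (N = (255680/(28692/5) - 251471/90527)/7 = (255680*(5/28692) - 251471*1/90527)/7 = (319600/7173 - 251471/90527)/7 = (⅐)*(27128627717/649350171) = 27128627717/4545451197 ≈ 5.9683)
-260470/N = -260470/27128627717/4545451197 = -260470*4545451197/27128627717 = -1183953673282590/27128627717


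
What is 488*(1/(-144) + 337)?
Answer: 2960147/18 ≈ 1.6445e+5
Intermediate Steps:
488*(1/(-144) + 337) = 488*(-1/144 + 337) = 488*(48527/144) = 2960147/18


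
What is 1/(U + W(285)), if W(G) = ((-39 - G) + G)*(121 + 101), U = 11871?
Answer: 1/3213 ≈ 0.00031124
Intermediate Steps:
W(G) = -8658 (W(G) = -39*222 = -8658)
1/(U + W(285)) = 1/(11871 - 8658) = 1/3213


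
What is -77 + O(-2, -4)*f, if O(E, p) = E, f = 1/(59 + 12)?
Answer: -5469/71 ≈ -77.028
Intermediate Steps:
f = 1/71 ≈ 0.014085
-77 + O(-2, -4)*f = -77 - 2*1/71 = -77 - 2/71 = -5469/71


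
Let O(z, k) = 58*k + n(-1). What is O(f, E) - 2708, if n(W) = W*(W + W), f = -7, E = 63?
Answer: 948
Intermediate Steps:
n(W) = 2*W² (n(W) = W*(2*W) = 2*W²)
O(z, k) = 2 + 58*k (O(z, k) = 58*k + 2*(-1)² = 58*k + 2*1 = 58*k + 2 = 2 + 58*k)
O(f, E) - 2708 = (2 + 58*63) - 2708 = (2 + 3654) - 2708 = 3656 - 2708 = 948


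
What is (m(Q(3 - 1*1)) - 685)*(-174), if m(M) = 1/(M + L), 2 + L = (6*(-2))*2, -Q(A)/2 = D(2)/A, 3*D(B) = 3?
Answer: 1072768/9 ≈ 1.1920e+5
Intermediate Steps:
D(B) = 1 (D(B) = (⅓)*3 = 1)
Q(A) = -2/A
L = -26 (L = -2 + (6*(-2))*2 = -2 - 12*2 = -2 - 24 = -26)
m(M) = 1/(-26 + M) (m(M) = 1/(M - 26) = 1/(-26 + M))
(m(Q(3 - 1*1)) - 685)*(-174) = (1/(-26 - 2/(3 - 1*1)) - 685)*(-174) = (1/(-26 - 2/(3 - 1)) - 685)*(-174) = (1/(-26 - 2/2) - 685)*(-174) = (1/(-26 - 2*½) - 685)*(-174) = (1/(-26 - 1) - 685)*(-174) = (1/(-27) - 685)*(-174) = (-1/27 - 685)*(-174) = -18496/27*(-174) = 1072768/9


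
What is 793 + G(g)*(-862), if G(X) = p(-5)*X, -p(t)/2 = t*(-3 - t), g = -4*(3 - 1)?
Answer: 138713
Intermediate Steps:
g = -8 (g = -4*2 = -8)
p(t) = -2*t*(-3 - t)
G(X) = 20*X (G(X) = (2*(-5)*(3 - 5))*X = (2*(-5)*(-2))*X = 20*X)
793 + G(g)*(-862) = 793 + (20*(-8))*(-862) = 793 - 160*(-862) = 793 + 137920 = 138713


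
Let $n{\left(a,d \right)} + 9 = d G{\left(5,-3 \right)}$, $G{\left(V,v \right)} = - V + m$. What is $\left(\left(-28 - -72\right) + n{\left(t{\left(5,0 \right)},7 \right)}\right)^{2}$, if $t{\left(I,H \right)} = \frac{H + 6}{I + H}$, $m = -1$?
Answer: $49$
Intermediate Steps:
$t{\left(I,H \right)} = \frac{6 + H}{H + I}$
$G{\left(V,v \right)} = -1 - V$ ($G{\left(V,v \right)} = - V - 1 = -1 - V$)
$n{\left(a,d \right)} = -9 - 6 d$ ($n{\left(a,d \right)} = -9 + d \left(-1 - 5\right) = -9 + d \left(-6\right) = -9 - 6 d$)
$\left(\left(-28 - -72\right) + n{\left(t{\left(5,0 \right)},7 \right)}\right)^{2} = \left(\left(-28 - -72\right) - 51\right)^{2} = \left(\left(-28 + 72\right) - 51\right)^{2} = \left(44 - 51\right)^{2} = \left(-7\right)^{2} = 49$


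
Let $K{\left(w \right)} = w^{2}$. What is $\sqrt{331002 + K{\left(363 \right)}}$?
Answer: $3 \sqrt{51419} \approx 680.27$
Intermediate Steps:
$\sqrt{331002 + K{\left(363 \right)}} = \sqrt{331002 + 363^{2}} = \sqrt{331002 + 131769} = \sqrt{462771} = 3 \sqrt{51419}$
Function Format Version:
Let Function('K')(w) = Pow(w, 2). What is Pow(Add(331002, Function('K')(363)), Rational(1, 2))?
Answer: Mul(3, Pow(51419, Rational(1, 2))) ≈ 680.27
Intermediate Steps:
Pow(Add(331002, Function('K')(363)), Rational(1, 2)) = Pow(Add(331002, Pow(363, 2)), Rational(1, 2)) = Pow(Add(331002, 131769), Rational(1, 2)) = Pow(462771, Rational(1, 2)) = Mul(3, Pow(51419, Rational(1, 2)))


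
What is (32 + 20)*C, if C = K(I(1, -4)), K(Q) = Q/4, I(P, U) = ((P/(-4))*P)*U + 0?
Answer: 13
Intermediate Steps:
I(P, U) = -U*P²/4 (I(P, U) = ((P*(-¼))*P)*U + 0 = ((-P/4)*P)*U + 0 = (-P²/4)*U + 0 = -U*P²/4 + 0 = -U*P²/4)
K(Q) = Q/4 (K(Q) = Q*(¼) = Q/4)
C = ¼ (C = (-¼*(-4)*1²)/4 = (-¼*(-4)*1)/4 = (¼)*1 = ¼ ≈ 0.25000)
(32 + 20)*C = (32 + 20)*(¼) = 52*(¼) = 13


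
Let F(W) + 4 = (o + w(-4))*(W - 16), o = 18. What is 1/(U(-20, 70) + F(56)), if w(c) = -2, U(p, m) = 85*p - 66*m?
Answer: -1/5684 ≈ -0.00017593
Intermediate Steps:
U(p, m) = -66*m + 85*p
F(W) = -260 + 16*W (F(W) = -4 + (18 - 2)*(W - 16) = -4 + 16*(-16 + W) = -4 + (-256 + 16*W) = -260 + 16*W)
1/(U(-20, 70) + F(56)) = 1/((-66*70 + 85*(-20)) + (-260 + 16*56)) = 1/((-4620 - 1700) + (-260 + 896)) = 1/(-6320 + 636) = 1/(-5684) = -1/5684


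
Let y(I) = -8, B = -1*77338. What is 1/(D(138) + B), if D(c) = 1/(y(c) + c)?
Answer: -130/10053939 ≈ -1.2930e-5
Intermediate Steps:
B = -77338
D(c) = 1/(-8 + c)
1/(D(138) + B) = 1/(1/(-8 + 138) - 77338) = 1/(1/130 - 77338) = 1/(-10053939/130) = -130/10053939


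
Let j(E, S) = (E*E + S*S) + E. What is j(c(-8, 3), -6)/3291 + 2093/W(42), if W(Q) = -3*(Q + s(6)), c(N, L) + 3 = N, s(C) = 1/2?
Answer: -1526544/93245 ≈ -16.371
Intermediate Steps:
s(C) = ½
c(N, L) = -3 + N
W(Q) = -3/2 - 3*Q (W(Q) = -3*(Q + ½) = -3*(½ + Q) = -3/2 - 3*Q)
j(E, S) = E + E² + S² (j(E, S) = (E² + S²) + E = E + E² + S²)
j(c(-8, 3), -6)/3291 + 2093/W(42) = ((-3 - 8) + (-3 - 8)² + (-6)²)/3291 + 2093/(-3/2 - 3*42) = (-11 + (-11)² + 36)*(1/3291) + 2093/(-3/2 - 126) = (-11 + 121 + 36)*(1/3291) + 2093/(-255/2) = 146*(1/3291) + 2093*(-2/255) = 146/3291 - 4186/255 = -1526544/93245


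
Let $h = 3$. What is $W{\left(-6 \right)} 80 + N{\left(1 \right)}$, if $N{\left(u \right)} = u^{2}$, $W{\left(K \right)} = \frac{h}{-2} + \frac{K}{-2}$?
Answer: $121$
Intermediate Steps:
$W{\left(K \right)} = - \frac{3}{2} - \frac{K}{2}$ ($W{\left(K \right)} = \frac{3}{-2} + \frac{K}{-2} = 3 \left(- \frac{1}{2}\right) + K \left(- \frac{1}{2}\right) = - \frac{3}{2} - \frac{K}{2}$)
$W{\left(-6 \right)} 80 + N{\left(1 \right)} = \left(- \frac{3}{2} - -3\right) 80 + 1^{2} = \left(- \frac{3}{2} + 3\right) 80 + 1 = \frac{3}{2} \cdot 80 + 1 = 120 + 1 = 121$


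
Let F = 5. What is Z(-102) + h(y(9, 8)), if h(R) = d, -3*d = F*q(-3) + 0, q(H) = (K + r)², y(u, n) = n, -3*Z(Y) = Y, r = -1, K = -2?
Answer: 19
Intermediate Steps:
Z(Y) = -Y/3
q(H) = 9 (q(H) = (-2 - 1)² = (-3)² = 9)
d = -15 (d = -(5*9 + 0)/3 = -(45 + 0)/3 = -⅓*45 = -15)
h(R) = -15
Z(-102) + h(y(9, 8)) = -⅓*(-102) - 15 = 34 - 15 = 19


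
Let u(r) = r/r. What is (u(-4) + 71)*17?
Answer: 1224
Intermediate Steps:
u(r) = 1
(u(-4) + 71)*17 = (1 + 71)*17 = 72*17 = 1224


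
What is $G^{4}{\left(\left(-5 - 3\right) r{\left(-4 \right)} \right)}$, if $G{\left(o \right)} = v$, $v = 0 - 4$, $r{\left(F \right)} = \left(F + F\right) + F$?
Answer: $256$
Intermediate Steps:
$r{\left(F \right)} = 3 F$ ($r{\left(F \right)} = 2 F + F = 3 F$)
$v = -4$
$G{\left(o \right)} = -4$
$G^{4}{\left(\left(-5 - 3\right) r{\left(-4 \right)} \right)} = \left(-4\right)^{4} = 256$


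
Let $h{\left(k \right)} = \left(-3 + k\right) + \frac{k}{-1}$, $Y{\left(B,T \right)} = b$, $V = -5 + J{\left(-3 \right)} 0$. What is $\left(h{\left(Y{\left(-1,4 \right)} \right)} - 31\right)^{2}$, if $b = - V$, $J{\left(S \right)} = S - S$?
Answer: $1156$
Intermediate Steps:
$J{\left(S \right)} = 0$
$V = -5$ ($V = -5 + 0 \cdot 0 = -5 + 0 = -5$)
$b = 5$ ($b = \left(-1\right) \left(-5\right) = 5$)
$Y{\left(B,T \right)} = 5$
$h{\left(k \right)} = -3$ ($h{\left(k \right)} = \left(-3 + k\right) + k \left(-1\right) = \left(-3 + k\right) - k = -3$)
$\left(h{\left(Y{\left(-1,4 \right)} \right)} - 31\right)^{2} = \left(-3 - 31\right)^{2} = \left(-34\right)^{2} = 1156$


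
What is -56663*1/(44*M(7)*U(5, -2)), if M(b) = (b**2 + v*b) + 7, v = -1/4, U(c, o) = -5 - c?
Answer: 56663/23870 ≈ 2.3738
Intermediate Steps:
v = -1/4 (v = -1*1/4 = -1/4 ≈ -0.25000)
M(b) = 7 + b**2 - b/4 (M(b) = (b**2 - b/4) + 7 = 7 + b**2 - b/4)
-56663*1/(44*M(7)*U(5, -2)) = -56663*1/(44*(-5 - 1*5)*(7 + 7**2 - 1/4*7)) = -56663*1/(44*(-5 - 5)*(7 + 49 - 7/4)) = -56663/(-10*217/4*44) = -56663/((-1085/2*44)) = -56663/(-23870) = -56663*(-1/23870) = 56663/23870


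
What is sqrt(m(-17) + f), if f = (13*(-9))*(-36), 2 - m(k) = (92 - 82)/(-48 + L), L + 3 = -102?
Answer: 4*sqrt(685049)/51 ≈ 64.916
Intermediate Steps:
L = -105 (L = -3 - 102 = -105)
m(k) = 316/153 (m(k) = 2 - (92 - 82)/(-48 - 105) = 2 - 10/(-153) = 2 - 10*(-1)/153 = 2 - 1*(-10/153) = 2 + 10/153 = 316/153)
f = 4212 (f = -117*(-36) = 4212)
sqrt(m(-17) + f) = sqrt(316/153 + 4212) = sqrt(644752/153) = 4*sqrt(685049)/51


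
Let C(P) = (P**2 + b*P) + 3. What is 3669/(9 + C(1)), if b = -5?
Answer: 3669/8 ≈ 458.63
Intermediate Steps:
C(P) = 3 + P**2 - 5*P (C(P) = (P**2 - 5*P) + 3 = 3 + P**2 - 5*P)
3669/(9 + C(1)) = 3669/(9 + (3 + 1**2 - 5*1)) = 3669/(9 + (3 + 1 - 5)) = 3669/(9 - 1) = 3669/8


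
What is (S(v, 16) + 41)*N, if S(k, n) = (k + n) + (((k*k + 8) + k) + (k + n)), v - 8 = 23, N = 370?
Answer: 419950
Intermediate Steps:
v = 31 (v = 8 + 23 = 31)
S(k, n) = 8 + k² + 2*n + 3*k (S(k, n) = (k + n) + (((k² + 8) + k) + (k + n)) = (k + n) + (((8 + k²) + k) + (k + n)) = (k + n) + ((8 + k + k²) + (k + n)) = (k + n) + (8 + n + k² + 2*k) = 8 + k² + 2*n + 3*k)
(S(v, 16) + 41)*N = ((8 + 31² + 2*16 + 3*31) + 41)*370 = ((8 + 961 + 32 + 93) + 41)*370 = (1094 + 41)*370 = 1135*370 = 419950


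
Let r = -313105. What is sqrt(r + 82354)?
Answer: 3*I*sqrt(25639) ≈ 480.37*I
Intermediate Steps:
sqrt(r + 82354) = sqrt(-313105 + 82354) = sqrt(-230751) = 3*I*sqrt(25639)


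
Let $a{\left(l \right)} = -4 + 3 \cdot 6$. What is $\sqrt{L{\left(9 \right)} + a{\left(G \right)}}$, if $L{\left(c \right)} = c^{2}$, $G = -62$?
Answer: $\sqrt{95} \approx 9.7468$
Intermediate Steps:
$a{\left(l \right)} = 14$ ($a{\left(l \right)} = -4 + 18 = 14$)
$\sqrt{L{\left(9 \right)} + a{\left(G \right)}} = \sqrt{9^{2} + 14} = \sqrt{81 + 14} = \sqrt{95}$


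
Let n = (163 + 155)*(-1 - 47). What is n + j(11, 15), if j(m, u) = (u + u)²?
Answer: -14364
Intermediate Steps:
n = -15264 (n = 318*(-48) = -15264)
j(m, u) = 4*u² (j(m, u) = (2*u)² = 4*u²)
n + j(11, 15) = -15264 + 4*15² = -15264 + 4*225 = -15264 + 900 = -14364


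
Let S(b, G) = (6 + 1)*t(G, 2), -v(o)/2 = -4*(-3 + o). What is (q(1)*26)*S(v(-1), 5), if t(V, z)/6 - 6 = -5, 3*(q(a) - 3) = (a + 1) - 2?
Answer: 3276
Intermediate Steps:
q(a) = 8/3 + a/3 (q(a) = 3 + ((a + 1) - 2)/3 = 3 + ((1 + a) - 2)/3 = 3 + (-1 + a)/3 = 3 + (-1/3 + a/3) = 8/3 + a/3)
t(V, z) = 6 (t(V, z) = 36 + 6*(-5) = 36 - 30 = 6)
v(o) = -24 + 8*o (v(o) = -(-8)*(-3 + o) = -2*(12 - 4*o) = -24 + 8*o)
S(b, G) = 42 (S(b, G) = (6 + 1)*6 = 7*6 = 42)
(q(1)*26)*S(v(-1), 5) = ((8/3 + (1/3)*1)*26)*42 = ((8/3 + 1/3)*26)*42 = (3*26)*42 = 78*42 = 3276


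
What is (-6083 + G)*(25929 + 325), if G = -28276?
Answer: -902061186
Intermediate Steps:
(-6083 + G)*(25929 + 325) = (-6083 - 28276)*(25929 + 325) = -34359*26254 = -902061186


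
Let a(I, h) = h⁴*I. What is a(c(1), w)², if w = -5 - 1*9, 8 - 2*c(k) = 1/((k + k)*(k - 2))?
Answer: 26656439824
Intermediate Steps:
c(k) = 4 - 1/(4*k*(-2 + k)) (c(k) = 4 - 1/((k - 2)*(k + k))/2 = 4 - 1/(2*k*(-2 + k))/2 = 4 - 1/(4*k*(-2 + k)))
w = -14 (w = -5 - 9 = -14)
a(I, h) = I*h⁴
a(c(1), w)² = (((¼)*(-1 - 32*1 + 16*1²)/(1*(-2 + 1)))*(-14)⁴)² = (((¼)*1*(-1 - 32 + 16*1)/(-1))*38416)² = (((¼)*1*(-1)*(-1 - 32 + 16))*38416)² = (((¼)*1*(-1)*(-17))*38416)² = ((17/4)*38416)² = 163268² = 26656439824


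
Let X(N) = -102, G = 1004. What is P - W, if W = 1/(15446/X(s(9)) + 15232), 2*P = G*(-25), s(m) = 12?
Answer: -9652318001/769109 ≈ -12550.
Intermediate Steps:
P = -12550 (P = (1004*(-25))/2 = (½)*(-25100) = -12550)
W = 51/769109 (W = 1/(15446/(-102) + 15232) = 1/(15446*(-1/102) + 15232) = 1/(-7723/51 + 15232) = 1/(769109/51) = 51/769109 ≈ 6.6311e-5)
P - W = -12550 - 1*51/769109 = -12550 - 51/769109 = -9652318001/769109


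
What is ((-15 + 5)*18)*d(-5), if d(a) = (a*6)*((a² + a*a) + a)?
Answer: 243000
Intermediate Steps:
d(a) = 6*a*(a + 2*a²) (d(a) = (6*a)*((a² + a²) + a) = (6*a)*(2*a² + a) = (6*a)*(a + 2*a²) = 6*a*(a + 2*a²))
((-15 + 5)*18)*d(-5) = ((-15 + 5)*18)*((-5)²*(6 + 12*(-5))) = (-10*18)*(25*(6 - 60)) = -4500*(-54) = -180*(-1350) = 243000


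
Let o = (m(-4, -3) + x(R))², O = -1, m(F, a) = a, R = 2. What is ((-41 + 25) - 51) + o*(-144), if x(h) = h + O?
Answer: -643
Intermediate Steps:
x(h) = -1 + h (x(h) = h - 1 = -1 + h)
o = 4 (o = (-3 + (-1 + 2))² = (-3 + 1)² = (-2)² = 4)
((-41 + 25) - 51) + o*(-144) = ((-41 + 25) - 51) + 4*(-144) = (-16 - 51) - 576 = -67 - 576 = -643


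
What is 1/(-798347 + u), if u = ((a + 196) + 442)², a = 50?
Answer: -1/325003 ≈ -3.0769e-6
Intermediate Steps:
u = 473344 (u = ((50 + 196) + 442)² = (246 + 442)² = 688² = 473344)
1/(-798347 + u) = 1/(-798347 + 473344) = 1/(-325003) = -1/325003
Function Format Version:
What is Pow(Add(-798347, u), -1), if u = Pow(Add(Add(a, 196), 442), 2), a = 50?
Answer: Rational(-1, 325003) ≈ -3.0769e-6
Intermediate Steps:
u = 473344 (u = Pow(Add(Add(50, 196), 442), 2) = Pow(Add(246, 442), 2) = Pow(688, 2) = 473344)
Pow(Add(-798347, u), -1) = Pow(Add(-798347, 473344), -1) = Pow(-325003, -1) = Rational(-1, 325003)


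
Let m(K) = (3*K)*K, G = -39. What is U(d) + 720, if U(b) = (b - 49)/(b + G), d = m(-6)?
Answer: 49739/69 ≈ 720.86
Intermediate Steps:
m(K) = 3*K**2
d = 108 (d = 3*(-6)**2 = 3*36 = 108)
U(b) = (-49 + b)/(-39 + b) (U(b) = (b - 49)/(b - 39) = (-49 + b)/(-39 + b))
U(d) + 720 = (-49 + 108)/(-39 + 108) + 720 = 59/69 + 720 = 49739/69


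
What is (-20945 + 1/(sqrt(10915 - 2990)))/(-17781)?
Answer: 20945/17781 - sqrt(317)/28182885 ≈ 1.1779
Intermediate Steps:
(-20945 + 1/(sqrt(10915 - 2990)))/(-17781) = (-20945 + 1/(sqrt(7925)))*(-1/17781) = (-20945 + 1/(5*sqrt(317)))*(-1/17781) = (-20945 + sqrt(317)/1585)*(-1/17781) = 20945/17781 - sqrt(317)/28182885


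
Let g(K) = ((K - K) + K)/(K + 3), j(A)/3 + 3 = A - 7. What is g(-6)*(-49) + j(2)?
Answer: -122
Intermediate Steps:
j(A) = -30 + 3*A (j(A) = -9 + 3*(A - 7) = -9 + 3*(-7 + A) = -9 + (-21 + 3*A) = -30 + 3*A)
g(K) = K/(3 + K) (g(K) = (0 + K)/(3 + K) = K/(3 + K))
g(-6)*(-49) + j(2) = -6/(3 - 6)*(-49) + (-30 + 3*2) = -6/(-3)*(-49) + (-30 + 6) = -6*(-⅓)*(-49) - 24 = 2*(-49) - 24 = -98 - 24 = -122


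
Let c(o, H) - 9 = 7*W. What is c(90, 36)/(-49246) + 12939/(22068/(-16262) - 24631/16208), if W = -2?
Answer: -83974041015819847/18669834895318 ≈ -4497.8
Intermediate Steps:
c(o, H) = -5 (c(o, H) = 9 + 7*(-2) = 9 - 14 = -5)
c(90, 36)/(-49246) + 12939/(22068/(-16262) - 24631/16208) = -5/(-49246) + 12939/(22068/(-16262) - 24631/16208) = -5*(-1/49246) + 12939/(22068*(-1/16262) - 24631*1/16208) = 5/49246 + 12939/(-11034/8131 - 24631/16208) = 5/49246 + 12939/(-379113733/131787248) = 5/49246 + 12939*(-131787248/379113733) = 5/49246 - 1705195201872/379113733 = -83974041015819847/18669834895318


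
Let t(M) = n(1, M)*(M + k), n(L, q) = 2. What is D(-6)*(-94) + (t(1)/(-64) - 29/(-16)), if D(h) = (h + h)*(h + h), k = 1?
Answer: -54137/4 ≈ -13534.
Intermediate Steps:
t(M) = 2 + 2*M (t(M) = 2*(M + 1) = 2*(1 + M) = 2 + 2*M)
D(h) = 4*h² (D(h) = (2*h)*(2*h) = 4*h²)
D(-6)*(-94) + (t(1)/(-64) - 29/(-16)) = (4*(-6)²)*(-94) + ((2 + 2*1)/(-64) - 29/(-16)) = (4*36)*(-94) + ((2 + 2)*(-1/64) - 29*(-1/16)) = 144*(-94) + (4*(-1/64) + 29/16) = -13536 + (-1/16 + 29/16) = -13536 + 7/4 = -54137/4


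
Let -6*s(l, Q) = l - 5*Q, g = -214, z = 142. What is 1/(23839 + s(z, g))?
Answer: 1/23637 ≈ 4.2307e-5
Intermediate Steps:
s(l, Q) = -l/6 + 5*Q/6 (s(l, Q) = -(l - 5*Q)/6 = -l/6 + 5*Q/6)
1/(23839 + s(z, g)) = 1/(23839 + (-⅙*142 + (⅚)*(-214))) = 1/(23839 + (-71/3 - 535/3)) = 1/(23839 - 202) = 1/23637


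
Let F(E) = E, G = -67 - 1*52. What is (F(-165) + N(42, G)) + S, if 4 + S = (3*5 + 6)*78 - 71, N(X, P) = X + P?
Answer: 1321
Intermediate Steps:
G = -119 (G = -67 - 52 = -119)
N(X, P) = P + X
S = 1563 (S = -4 + ((3*5 + 6)*78 - 71) = -4 + ((15 + 6)*78 - 71) = -4 + (21*78 - 71) = -4 + (1638 - 71) = -4 + 1567 = 1563)
(F(-165) + N(42, G)) + S = (-165 + (-119 + 42)) + 1563 = (-165 - 77) + 1563 = -242 + 1563 = 1321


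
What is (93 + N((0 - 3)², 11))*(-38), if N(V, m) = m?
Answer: -3952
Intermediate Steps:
(93 + N((0 - 3)², 11))*(-38) = (93 + 11)*(-38) = 104*(-38) = -3952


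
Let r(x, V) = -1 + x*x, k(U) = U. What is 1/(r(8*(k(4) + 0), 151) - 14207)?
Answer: -1/13184 ≈ -7.5849e-5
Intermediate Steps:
r(x, V) = -1 + x²
1/(r(8*(k(4) + 0), 151) - 14207) = 1/((-1 + (8*(4 + 0))²) - 14207) = 1/((-1 + (8*4)²) - 14207) = 1/((-1 + 32²) - 14207) = 1/((-1 + 1024) - 14207) = 1/(1023 - 14207) = 1/(-13184) = -1/13184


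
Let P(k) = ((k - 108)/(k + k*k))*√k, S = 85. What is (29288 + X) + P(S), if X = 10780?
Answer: 40068 - 23*√85/7310 ≈ 40068.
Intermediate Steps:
P(k) = √k*(-108 + k)/(k + k²) (P(k) = ((-108 + k)/(k + k²))*√k = √k*(-108 + k)/(k + k²))
(29288 + X) + P(S) = (29288 + 10780) + (-108 + 85)/(√85*(1 + 85)) = 40068 + (√85/85)*(-23)/86 = 40068 + (√85/85)*(1/86)*(-23) = 40068 - 23*√85/7310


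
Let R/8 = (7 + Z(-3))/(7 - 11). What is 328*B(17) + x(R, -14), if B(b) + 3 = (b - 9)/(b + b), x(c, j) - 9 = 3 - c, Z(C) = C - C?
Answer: -14974/17 ≈ -880.82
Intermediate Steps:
Z(C) = 0
R = -14 (R = 8*((7 + 0)/(7 - 11)) = 8*(7/(-4)) = 8*(7*(-¼)) = 8*(-7/4) = -14)
x(c, j) = 12 - c (x(c, j) = 9 + (3 - c) = 12 - c)
B(b) = -3 + (-9 + b)/(2*b) (B(b) = -3 + (b - 9)/(b + b) = -3 + (-9 + b)/((2*b)) = -3 + (-9 + b)*(1/(2*b)) = -3 + (-9 + b)/(2*b))
328*B(17) + x(R, -14) = 328*((½)*(-9 - 5*17)/17) + (12 - 1*(-14)) = 328*((½)*(1/17)*(-9 - 85)) + (12 + 14) = 328*((½)*(1/17)*(-94)) + 26 = 328*(-47/17) + 26 = -15416/17 + 26 = -14974/17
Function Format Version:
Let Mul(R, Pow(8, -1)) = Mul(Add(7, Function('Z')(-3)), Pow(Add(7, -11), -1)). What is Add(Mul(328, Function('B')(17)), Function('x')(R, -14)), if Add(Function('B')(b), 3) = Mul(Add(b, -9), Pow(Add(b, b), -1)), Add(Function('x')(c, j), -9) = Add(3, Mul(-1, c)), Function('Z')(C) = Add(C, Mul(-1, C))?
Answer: Rational(-14974, 17) ≈ -880.82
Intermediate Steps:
Function('Z')(C) = 0
R = -14 (R = Mul(8, Mul(Add(7, 0), Pow(Add(7, -11), -1))) = Mul(8, Mul(7, Pow(-4, -1))) = Mul(8, Mul(7, Rational(-1, 4))) = Mul(8, Rational(-7, 4)) = -14)
Function('x')(c, j) = Add(12, Mul(-1, c)) (Function('x')(c, j) = Add(9, Add(3, Mul(-1, c))) = Add(12, Mul(-1, c)))
Function('B')(b) = Add(-3, Mul(Rational(1, 2), Pow(b, -1), Add(-9, b))) (Function('B')(b) = Add(-3, Mul(Add(b, -9), Pow(Add(b, b), -1))) = Add(-3, Mul(Add(-9, b), Pow(Mul(2, b), -1))) = Add(-3, Mul(Add(-9, b), Mul(Rational(1, 2), Pow(b, -1)))) = Add(-3, Mul(Rational(1, 2), Pow(b, -1), Add(-9, b))))
Add(Mul(328, Function('B')(17)), Function('x')(R, -14)) = Add(Mul(328, Mul(Rational(1, 2), Pow(17, -1), Add(-9, Mul(-5, 17)))), Add(12, Mul(-1, -14))) = Add(Mul(328, Mul(Rational(1, 2), Rational(1, 17), Add(-9, -85))), Add(12, 14)) = Add(Mul(328, Mul(Rational(1, 2), Rational(1, 17), -94)), 26) = Add(Mul(328, Rational(-47, 17)), 26) = Add(Rational(-15416, 17), 26) = Rational(-14974, 17)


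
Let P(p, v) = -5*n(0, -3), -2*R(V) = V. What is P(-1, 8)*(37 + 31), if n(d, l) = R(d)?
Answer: 0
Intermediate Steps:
R(V) = -V/2
n(d, l) = -d/2
P(p, v) = 0 (P(p, v) = -(-5)*0/2 = -5*0 = 0)
P(-1, 8)*(37 + 31) = 0*(37 + 31) = 0*68 = 0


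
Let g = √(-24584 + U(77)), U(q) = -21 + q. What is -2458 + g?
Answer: -2458 + 4*I*√1533 ≈ -2458.0 + 156.61*I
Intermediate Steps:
g = 4*I*√1533 (g = √(-24584 + (-21 + 77)) = √(-24584 + 56) = √(-24528) = 4*I*√1533 ≈ 156.61*I)
-2458 + g = -2458 + 4*I*√1533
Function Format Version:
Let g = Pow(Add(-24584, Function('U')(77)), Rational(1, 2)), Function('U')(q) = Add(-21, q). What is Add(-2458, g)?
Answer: Add(-2458, Mul(4, I, Pow(1533, Rational(1, 2)))) ≈ Add(-2458.0, Mul(156.61, I))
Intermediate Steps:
g = Mul(4, I, Pow(1533, Rational(1, 2))) (g = Pow(Add(-24584, Add(-21, 77)), Rational(1, 2)) = Pow(Add(-24584, 56), Rational(1, 2)) = Pow(-24528, Rational(1, 2)) = Mul(4, I, Pow(1533, Rational(1, 2))) ≈ Mul(156.61, I))
Add(-2458, g) = Add(-2458, Mul(4, I, Pow(1533, Rational(1, 2))))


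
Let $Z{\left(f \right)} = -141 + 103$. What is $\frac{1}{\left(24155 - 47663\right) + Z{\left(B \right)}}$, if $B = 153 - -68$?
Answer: $- \frac{1}{23546} \approx -4.247 \cdot 10^{-5}$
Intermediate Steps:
$B = 221$ ($B = 153 + 68 = 221$)
$Z{\left(f \right)} = -38$
$\frac{1}{\left(24155 - 47663\right) + Z{\left(B \right)}} = \frac{1}{\left(24155 - 47663\right) - 38} = \frac{1}{-23508 - 38} = \frac{1}{-23546} = - \frac{1}{23546}$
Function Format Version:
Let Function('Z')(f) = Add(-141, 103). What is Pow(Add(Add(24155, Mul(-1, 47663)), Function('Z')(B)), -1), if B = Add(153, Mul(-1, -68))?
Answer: Rational(-1, 23546) ≈ -4.2470e-5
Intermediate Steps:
B = 221 (B = Add(153, 68) = 221)
Function('Z')(f) = -38
Pow(Add(Add(24155, Mul(-1, 47663)), Function('Z')(B)), -1) = Pow(Add(Add(24155, Mul(-1, 47663)), -38), -1) = Pow(Add(Add(24155, -47663), -38), -1) = Pow(Add(-23508, -38), -1) = Pow(-23546, -1) = Rational(-1, 23546)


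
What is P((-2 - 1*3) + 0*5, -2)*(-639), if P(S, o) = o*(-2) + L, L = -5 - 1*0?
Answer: 639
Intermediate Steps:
L = -5 (L = -5 + 0 = -5)
P(S, o) = -5 - 2*o (P(S, o) = o*(-2) - 5 = -2*o - 5 = -5 - 2*o)
P((-2 - 1*3) + 0*5, -2)*(-639) = (-5 - 2*(-2))*(-639) = (-5 + 4)*(-639) = -1*(-639) = 639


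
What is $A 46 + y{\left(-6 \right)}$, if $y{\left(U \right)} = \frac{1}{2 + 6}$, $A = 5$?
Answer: $\frac{1841}{8} \approx 230.13$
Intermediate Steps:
$y{\left(U \right)} = \frac{1}{8}$
$A 46 + y{\left(-6 \right)} = 5 \cdot 46 + \frac{1}{8} = 230 + \frac{1}{8} = \frac{1841}{8}$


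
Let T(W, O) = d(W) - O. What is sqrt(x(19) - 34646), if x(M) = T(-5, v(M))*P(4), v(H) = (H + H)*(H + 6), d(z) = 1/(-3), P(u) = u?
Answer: I*sqrt(346026)/3 ≈ 196.08*I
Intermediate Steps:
d(z) = -1/3
v(H) = 2*H*(6 + H) (v(H) = (2*H)*(6 + H) = 2*H*(6 + H))
T(W, O) = -1/3 - O
x(M) = -4/3 - 8*M*(6 + M) (x(M) = (-1/3 - 2*M*(6 + M))*4 = -4/3 - 8*M*(6 + M))
sqrt(x(19) - 34646) = sqrt((-4/3 - 8*19*(6 + 19)) - 34646) = sqrt((-4/3 - 8*19*25) - 34646) = sqrt((-4/3 - 3800) - 34646) = sqrt(-11404/3 - 34646) = sqrt(-115342/3) = I*sqrt(346026)/3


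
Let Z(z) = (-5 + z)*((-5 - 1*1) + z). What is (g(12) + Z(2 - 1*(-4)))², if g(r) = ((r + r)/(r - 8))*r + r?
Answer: 7056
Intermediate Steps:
g(r) = r + 2*r²/(-8 + r) (g(r) = ((2*r)/(-8 + r))*r + r = (2*r/(-8 + r))*r + r = 2*r²/(-8 + r) + r = r + 2*r²/(-8 + r))
Z(z) = (-6 + z)*(-5 + z) (Z(z) = (-5 + z)*((-5 - 1) + z) = (-5 + z)*(-6 + z) = (-6 + z)*(-5 + z))
(g(12) + Z(2 - 1*(-4)))² = (12*(-8 + 3*12)/(-8 + 12) + (30 + (2 - 1*(-4))² - 11*(2 - 1*(-4))))² = (12*(-8 + 36)/4 + (30 + (2 + 4)² - 11*(2 + 4)))² = (12*(¼)*28 + (30 + 6² - 11*6))² = (84 + (30 + 36 - 66))² = (84 + 0)² = 84² = 7056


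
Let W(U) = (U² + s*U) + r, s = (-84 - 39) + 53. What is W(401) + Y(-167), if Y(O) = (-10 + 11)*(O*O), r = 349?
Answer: 160969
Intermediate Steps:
s = -70 (s = -123 + 53 = -70)
Y(O) = O² (Y(O) = 1*O² = O²)
W(U) = 349 + U² - 70*U (W(U) = (U² - 70*U) + 349 = 349 + U² - 70*U)
W(401) + Y(-167) = (349 + 401² - 70*401) + (-167)² = (349 + 160801 - 28070) + 27889 = 133080 + 27889 = 160969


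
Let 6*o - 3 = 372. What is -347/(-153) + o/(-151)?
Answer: 85669/46206 ≈ 1.8541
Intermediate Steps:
o = 125/2 (o = ½ + (⅙)*372 = ½ + 62 = 125/2 ≈ 62.500)
-347/(-153) + o/(-151) = -347/(-153) + (125/2)/(-151) = -347*(-1/153) + (125/2)*(-1/151) = 347/153 - 125/302 = 85669/46206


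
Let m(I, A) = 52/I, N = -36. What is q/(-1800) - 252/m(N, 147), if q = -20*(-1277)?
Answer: 187519/1170 ≈ 160.27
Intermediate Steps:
q = 25540
q/(-1800) - 252/m(N, 147) = 25540/(-1800) - 252/(52/(-36)) = 25540*(-1/1800) - 252/(52*(-1/36)) = -1277/90 - 252/(-13/9) = -1277/90 - 252*(-9/13) = -1277/90 + 2268/13 = 187519/1170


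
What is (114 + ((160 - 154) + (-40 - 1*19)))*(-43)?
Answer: -2623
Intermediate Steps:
(114 + ((160 - 154) + (-40 - 1*19)))*(-43) = (114 + (6 + (-40 - 19)))*(-43) = (114 + (6 - 59))*(-43) = (114 - 53)*(-43) = 61*(-43) = -2623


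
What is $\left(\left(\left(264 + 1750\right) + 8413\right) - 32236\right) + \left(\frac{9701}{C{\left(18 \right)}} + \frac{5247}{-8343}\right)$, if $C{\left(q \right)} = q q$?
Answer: $- \frac{726831733}{33372} \approx -21780.0$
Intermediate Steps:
$C{\left(q \right)} = q^{2}$
$\left(\left(\left(264 + 1750\right) + 8413\right) - 32236\right) + \left(\frac{9701}{C{\left(18 \right)}} + \frac{5247}{-8343}\right) = \left(\left(\left(264 + 1750\right) + 8413\right) - 32236\right) + \left(\frac{9701}{18^{2}} + \frac{5247}{-8343}\right) = \left(\left(2014 + 8413\right) - 32236\right) + \left(\frac{9701}{324} + 5247 \left(- \frac{1}{8343}\right)\right) = \left(10427 - 32236\right) + \left(9701 \cdot \frac{1}{324} - \frac{583}{927}\right) = -21809 + \left(\frac{9701}{324} - \frac{583}{927}\right) = -21809 + \frac{978215}{33372} = - \frac{726831733}{33372}$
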